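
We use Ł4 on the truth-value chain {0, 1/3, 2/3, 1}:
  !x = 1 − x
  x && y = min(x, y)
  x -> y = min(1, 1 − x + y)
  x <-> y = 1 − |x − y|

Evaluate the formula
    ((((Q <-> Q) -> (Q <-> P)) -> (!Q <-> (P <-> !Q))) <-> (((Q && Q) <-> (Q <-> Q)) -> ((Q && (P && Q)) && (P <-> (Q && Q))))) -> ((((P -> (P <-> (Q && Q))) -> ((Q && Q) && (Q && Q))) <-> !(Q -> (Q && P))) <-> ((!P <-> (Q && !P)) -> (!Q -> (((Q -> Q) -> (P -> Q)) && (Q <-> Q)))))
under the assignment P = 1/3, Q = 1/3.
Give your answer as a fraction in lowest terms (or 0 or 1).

2/3

Q <-> Q = 1/3 <-> 1/3 = 1
Q <-> P = 1/3 <-> 1/3 = 1
(Q <-> Q) -> (Q <-> P) = 1 -> 1 = 1
!Q = !1/3 = 2/3
!Q = !1/3 = 2/3
P <-> !Q = 1/3 <-> 2/3 = 2/3
!Q <-> (P <-> !Q) = 2/3 <-> 2/3 = 1
((Q <-> Q) -> (Q <-> P)) -> (!Q <-> (P <-> !Q)) = 1 -> 1 = 1
Q && Q = 1/3 && 1/3 = 1/3
Q <-> Q = 1/3 <-> 1/3 = 1
(Q && Q) <-> (Q <-> Q) = 1/3 <-> 1 = 1/3
P && Q = 1/3 && 1/3 = 1/3
Q && (P && Q) = 1/3 && 1/3 = 1/3
Q && Q = 1/3 && 1/3 = 1/3
P <-> (Q && Q) = 1/3 <-> 1/3 = 1
(Q && (P && Q)) && (P <-> (Q && Q)) = 1/3 && 1 = 1/3
((Q && Q) <-> (Q <-> Q)) -> ((Q && (P && Q)) && (P <-> (Q && Q))) = 1/3 -> 1/3 = 1
(((Q <-> Q) -> (Q <-> P)) -> (!Q <-> (P <-> !Q))) <-> (((Q && Q) <-> (Q <-> Q)) -> ((Q && (P && Q)) && (P <-> (Q && Q)))) = 1 <-> 1 = 1
Q && Q = 1/3 && 1/3 = 1/3
P <-> (Q && Q) = 1/3 <-> 1/3 = 1
P -> (P <-> (Q && Q)) = 1/3 -> 1 = 1
Q && Q = 1/3 && 1/3 = 1/3
Q && Q = 1/3 && 1/3 = 1/3
(Q && Q) && (Q && Q) = 1/3 && 1/3 = 1/3
(P -> (P <-> (Q && Q))) -> ((Q && Q) && (Q && Q)) = 1 -> 1/3 = 1/3
Q && P = 1/3 && 1/3 = 1/3
Q -> (Q && P) = 1/3 -> 1/3 = 1
!(Q -> (Q && P)) = !1 = 0
((P -> (P <-> (Q && Q))) -> ((Q && Q) && (Q && Q))) <-> !(Q -> (Q && P)) = 1/3 <-> 0 = 2/3
!P = !1/3 = 2/3
!P = !1/3 = 2/3
Q && !P = 1/3 && 2/3 = 1/3
!P <-> (Q && !P) = 2/3 <-> 1/3 = 2/3
!Q = !1/3 = 2/3
Q -> Q = 1/3 -> 1/3 = 1
P -> Q = 1/3 -> 1/3 = 1
(Q -> Q) -> (P -> Q) = 1 -> 1 = 1
Q <-> Q = 1/3 <-> 1/3 = 1
((Q -> Q) -> (P -> Q)) && (Q <-> Q) = 1 && 1 = 1
!Q -> (((Q -> Q) -> (P -> Q)) && (Q <-> Q)) = 2/3 -> 1 = 1
(!P <-> (Q && !P)) -> (!Q -> (((Q -> Q) -> (P -> Q)) && (Q <-> Q))) = 2/3 -> 1 = 1
(((P -> (P <-> (Q && Q))) -> ((Q && Q) && (Q && Q))) <-> !(Q -> (Q && P))) <-> ((!P <-> (Q && !P)) -> (!Q -> (((Q -> Q) -> (P -> Q)) && (Q <-> Q)))) = 2/3 <-> 1 = 2/3
((((Q <-> Q) -> (Q <-> P)) -> (!Q <-> (P <-> !Q))) <-> (((Q && Q) <-> (Q <-> Q)) -> ((Q && (P && Q)) && (P <-> (Q && Q))))) -> ((((P -> (P <-> (Q && Q))) -> ((Q && Q) && (Q && Q))) <-> !(Q -> (Q && P))) <-> ((!P <-> (Q && !P)) -> (!Q -> (((Q -> Q) -> (P -> Q)) && (Q <-> Q))))) = 1 -> 2/3 = 2/3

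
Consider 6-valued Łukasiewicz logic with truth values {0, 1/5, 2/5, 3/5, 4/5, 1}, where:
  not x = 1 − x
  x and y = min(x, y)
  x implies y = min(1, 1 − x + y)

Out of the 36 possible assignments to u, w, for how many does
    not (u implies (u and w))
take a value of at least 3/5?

6

value 1: 1 assignment (counts)
value 4/5: 2 assignments (counts)
value 3/5: 3 assignments (counts)
value 2/5: 4 assignments
value 1/5: 5 assignments
value 0: 21 assignments
So 6 of the 36 assignments meet the threshold.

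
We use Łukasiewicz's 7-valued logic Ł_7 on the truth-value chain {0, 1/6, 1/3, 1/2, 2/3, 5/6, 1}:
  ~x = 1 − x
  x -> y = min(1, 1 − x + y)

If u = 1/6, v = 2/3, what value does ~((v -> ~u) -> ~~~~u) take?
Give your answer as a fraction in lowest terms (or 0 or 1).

~u = ~1/6 = 5/6
v -> ~u = 2/3 -> 5/6 = 1
~u = ~1/6 = 5/6
~~u = ~5/6 = 1/6
~~~u = ~1/6 = 5/6
~~~~u = ~5/6 = 1/6
(v -> ~u) -> ~~~~u = 1 -> 1/6 = 1/6
~((v -> ~u) -> ~~~~u) = ~1/6 = 5/6

5/6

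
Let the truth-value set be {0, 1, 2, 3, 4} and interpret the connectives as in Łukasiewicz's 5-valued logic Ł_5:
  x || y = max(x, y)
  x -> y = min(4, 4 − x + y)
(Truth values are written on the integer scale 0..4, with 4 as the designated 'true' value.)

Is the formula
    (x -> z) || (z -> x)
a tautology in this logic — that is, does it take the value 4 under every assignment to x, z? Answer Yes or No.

At x = 2, z = 0, for instance:
x -> z = 2 -> 0 = 2
z -> x = 0 -> 2 = 4
(x -> z) || (z -> x) = 2 || 4 = 4
and checking the remaining 24 assignments likewise gives ≥ 4 in every case.

Yes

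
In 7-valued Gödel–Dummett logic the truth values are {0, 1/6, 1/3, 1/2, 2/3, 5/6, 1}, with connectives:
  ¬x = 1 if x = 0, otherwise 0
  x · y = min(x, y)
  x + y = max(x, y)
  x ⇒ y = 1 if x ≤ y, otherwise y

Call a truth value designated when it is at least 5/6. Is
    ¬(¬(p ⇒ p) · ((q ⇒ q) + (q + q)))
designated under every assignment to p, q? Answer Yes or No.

Yes

At p = 1/3, q = 5/6, for instance:
p ⇒ p = 1/3 ⇒ 1/3 = 1
¬(p ⇒ p) = ¬1 = 0
q ⇒ q = 5/6 ⇒ 5/6 = 1
q + q = 5/6 + 5/6 = 5/6
(q ⇒ q) + (q + q) = 1 + 5/6 = 1
¬(p ⇒ p) · ((q ⇒ q) + (q + q)) = 0 · 1 = 0
¬(¬(p ⇒ p) · ((q ⇒ q) + (q + q))) = ¬0 = 1
and checking the remaining 48 assignments likewise gives ≥ 5/6 in every case.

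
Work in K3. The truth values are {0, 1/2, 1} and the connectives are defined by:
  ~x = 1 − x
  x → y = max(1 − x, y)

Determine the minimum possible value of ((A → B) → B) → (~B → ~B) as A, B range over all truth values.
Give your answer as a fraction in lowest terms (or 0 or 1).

1/2

Take A = 0, B = 1/2:
A → B = 0 → 1/2 = 1
(A → B) → B = 1 → 1/2 = 1/2
~B = ~1/2 = 1/2
~B = ~1/2 = 1/2
~B → ~B = 1/2 → 1/2 = 1/2
((A → B) → B) → (~B → ~B) = 1/2 → 1/2 = 1/2
No assignment yields a value below 1/2, so this is the minimum.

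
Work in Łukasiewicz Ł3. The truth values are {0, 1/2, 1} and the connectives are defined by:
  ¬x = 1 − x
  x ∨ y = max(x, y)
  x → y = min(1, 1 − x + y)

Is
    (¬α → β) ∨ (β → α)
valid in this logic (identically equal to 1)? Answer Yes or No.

Counterexample: take α = 0, β = 1/2.
¬α = ¬0 = 1
¬α → β = 1 → 1/2 = 1/2
β → α = 1/2 → 0 = 1/2
(¬α → β) ∨ (β → α) = 1/2 ∨ 1/2 = 1/2
This gives 1/2 ≠ 1.

No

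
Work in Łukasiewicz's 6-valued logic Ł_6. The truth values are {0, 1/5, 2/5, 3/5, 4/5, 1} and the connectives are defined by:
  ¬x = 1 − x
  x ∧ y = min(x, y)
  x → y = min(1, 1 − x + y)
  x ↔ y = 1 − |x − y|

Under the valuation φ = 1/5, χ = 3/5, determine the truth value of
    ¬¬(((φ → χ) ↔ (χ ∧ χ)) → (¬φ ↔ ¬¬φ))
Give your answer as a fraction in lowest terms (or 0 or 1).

φ → χ = 1/5 → 3/5 = 1
χ ∧ χ = 3/5 ∧ 3/5 = 3/5
(φ → χ) ↔ (χ ∧ χ) = 1 ↔ 3/5 = 3/5
¬φ = ¬1/5 = 4/5
¬φ = ¬1/5 = 4/5
¬¬φ = ¬4/5 = 1/5
¬φ ↔ ¬¬φ = 4/5 ↔ 1/5 = 2/5
((φ → χ) ↔ (χ ∧ χ)) → (¬φ ↔ ¬¬φ) = 3/5 → 2/5 = 4/5
¬(((φ → χ) ↔ (χ ∧ χ)) → (¬φ ↔ ¬¬φ)) = ¬4/5 = 1/5
¬¬(((φ → χ) ↔ (χ ∧ χ)) → (¬φ ↔ ¬¬φ)) = ¬1/5 = 4/5

4/5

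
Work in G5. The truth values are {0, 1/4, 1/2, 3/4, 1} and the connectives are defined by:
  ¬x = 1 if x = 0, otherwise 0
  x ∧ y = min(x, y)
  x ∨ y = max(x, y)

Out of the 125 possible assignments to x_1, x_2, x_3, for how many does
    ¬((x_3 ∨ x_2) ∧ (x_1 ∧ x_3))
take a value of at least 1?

value 1: 45 assignments (counts)
value 0: 80 assignments
So 45 of the 125 assignments meet the threshold.

45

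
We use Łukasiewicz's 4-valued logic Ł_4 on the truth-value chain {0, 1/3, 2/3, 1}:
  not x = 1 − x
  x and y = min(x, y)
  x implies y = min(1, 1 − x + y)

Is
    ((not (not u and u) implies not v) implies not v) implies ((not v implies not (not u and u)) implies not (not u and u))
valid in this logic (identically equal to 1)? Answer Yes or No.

Yes

u = 0, v = 0 ↦ 1
u = 0, v = 1/3 ↦ 1
u = 0, v = 2/3 ↦ 1
u = 0, v = 1 ↦ 1
u = 1/3, v = 0 ↦ 1
u = 1/3, v = 1/3 ↦ 1
u = 1/3, v = 2/3 ↦ 1
u = 1/3, v = 1 ↦ 1
u = 2/3, v = 0 ↦ 1
u = 2/3, v = 1/3 ↦ 1
u = 2/3, v = 2/3 ↦ 1
u = 2/3, v = 1 ↦ 1
u = 1, v = 0 ↦ 1
u = 1, v = 1/3 ↦ 1
u = 1, v = 2/3 ↦ 1
u = 1, v = 1 ↦ 1
Every assignment gives a value ≥ 1.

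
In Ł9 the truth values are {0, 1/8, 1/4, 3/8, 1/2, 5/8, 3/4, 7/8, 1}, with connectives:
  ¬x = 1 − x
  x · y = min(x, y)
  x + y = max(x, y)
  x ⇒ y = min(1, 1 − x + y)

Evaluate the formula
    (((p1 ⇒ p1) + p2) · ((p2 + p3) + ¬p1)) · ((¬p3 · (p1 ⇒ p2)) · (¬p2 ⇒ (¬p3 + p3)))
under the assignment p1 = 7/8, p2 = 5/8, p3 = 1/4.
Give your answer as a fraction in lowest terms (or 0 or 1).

5/8

p1 ⇒ p1 = 7/8 ⇒ 7/8 = 1
(p1 ⇒ p1) + p2 = 1 + 5/8 = 1
p2 + p3 = 5/8 + 1/4 = 5/8
¬p1 = ¬7/8 = 1/8
(p2 + p3) + ¬p1 = 5/8 + 1/8 = 5/8
((p1 ⇒ p1) + p2) · ((p2 + p3) + ¬p1) = 1 · 5/8 = 5/8
¬p3 = ¬1/4 = 3/4
p1 ⇒ p2 = 7/8 ⇒ 5/8 = 3/4
¬p3 · (p1 ⇒ p2) = 3/4 · 3/4 = 3/4
¬p2 = ¬5/8 = 3/8
¬p3 = ¬1/4 = 3/4
¬p3 + p3 = 3/4 + 1/4 = 3/4
¬p2 ⇒ (¬p3 + p3) = 3/8 ⇒ 3/4 = 1
(¬p3 · (p1 ⇒ p2)) · (¬p2 ⇒ (¬p3 + p3)) = 3/4 · 1 = 3/4
(((p1 ⇒ p1) + p2) · ((p2 + p3) + ¬p1)) · ((¬p3 · (p1 ⇒ p2)) · (¬p2 ⇒ (¬p3 + p3))) = 5/8 · 3/4 = 5/8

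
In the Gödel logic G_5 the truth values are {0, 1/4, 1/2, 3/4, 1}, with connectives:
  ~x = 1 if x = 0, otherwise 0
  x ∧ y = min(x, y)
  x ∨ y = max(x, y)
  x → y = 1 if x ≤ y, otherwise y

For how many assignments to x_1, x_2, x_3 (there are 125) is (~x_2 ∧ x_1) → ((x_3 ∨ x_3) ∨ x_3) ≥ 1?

115

value 1: 115 assignments (counts)
value 3/4: 1 assignment
value 1/2: 2 assignments
value 1/4: 3 assignments
value 0: 4 assignments
So 115 of the 125 assignments meet the threshold.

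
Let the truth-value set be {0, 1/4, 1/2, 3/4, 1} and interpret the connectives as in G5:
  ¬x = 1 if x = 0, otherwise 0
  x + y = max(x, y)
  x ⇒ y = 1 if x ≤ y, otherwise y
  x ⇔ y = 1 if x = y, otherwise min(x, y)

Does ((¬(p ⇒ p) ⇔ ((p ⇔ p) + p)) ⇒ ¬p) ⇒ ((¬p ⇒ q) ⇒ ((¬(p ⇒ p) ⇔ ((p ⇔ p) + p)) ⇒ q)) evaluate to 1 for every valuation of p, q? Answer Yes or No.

Yes

At p = 1, q = 3/4, for instance:
p ⇒ p = 1 ⇒ 1 = 1
¬(p ⇒ p) = ¬1 = 0
p ⇔ p = 1 ⇔ 1 = 1
(p ⇔ p) + p = 1 + 1 = 1
¬(p ⇒ p) ⇔ ((p ⇔ p) + p) = 0 ⇔ 1 = 0
¬p = ¬1 = 0
(¬(p ⇒ p) ⇔ ((p ⇔ p) + p)) ⇒ ¬p = 0 ⇒ 0 = 1
¬p ⇒ q = 0 ⇒ 3/4 = 1
(¬(p ⇒ p) ⇔ ((p ⇔ p) + p)) ⇒ q = 0 ⇒ 3/4 = 1
(¬p ⇒ q) ⇒ ((¬(p ⇒ p) ⇔ ((p ⇔ p) + p)) ⇒ q) = 1 ⇒ 1 = 1
((¬(p ⇒ p) ⇔ ((p ⇔ p) + p)) ⇒ ¬p) ⇒ ((¬p ⇒ q) ⇒ ((¬(p ⇒ p) ⇔ ((p ⇔ p) + p)) ⇒ q)) = 1 ⇒ 1 = 1
and checking the remaining 24 assignments likewise gives ≥ 1 in every case.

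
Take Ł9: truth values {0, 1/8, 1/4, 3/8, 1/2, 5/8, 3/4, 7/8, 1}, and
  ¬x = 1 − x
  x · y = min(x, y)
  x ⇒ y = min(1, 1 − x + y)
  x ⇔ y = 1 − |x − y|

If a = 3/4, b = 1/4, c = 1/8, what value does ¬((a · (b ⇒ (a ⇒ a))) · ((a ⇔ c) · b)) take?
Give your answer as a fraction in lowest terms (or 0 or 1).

3/4

a ⇒ a = 3/4 ⇒ 3/4 = 1
b ⇒ (a ⇒ a) = 1/4 ⇒ 1 = 1
a · (b ⇒ (a ⇒ a)) = 3/4 · 1 = 3/4
a ⇔ c = 3/4 ⇔ 1/8 = 3/8
(a ⇔ c) · b = 3/8 · 1/4 = 1/4
(a · (b ⇒ (a ⇒ a))) · ((a ⇔ c) · b) = 3/4 · 1/4 = 1/4
¬((a · (b ⇒ (a ⇒ a))) · ((a ⇔ c) · b)) = ¬1/4 = 3/4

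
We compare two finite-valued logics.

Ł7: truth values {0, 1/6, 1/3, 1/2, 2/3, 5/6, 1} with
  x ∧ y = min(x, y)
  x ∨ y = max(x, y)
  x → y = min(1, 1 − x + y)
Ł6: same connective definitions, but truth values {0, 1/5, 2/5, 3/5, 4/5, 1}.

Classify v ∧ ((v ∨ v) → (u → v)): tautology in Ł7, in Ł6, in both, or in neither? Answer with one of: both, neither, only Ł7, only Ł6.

In Ł7: at u = 0, v = 0 the value is 0 — not a tautology.
In Ł6: at u = 0, v = 0 the value is 0 — not a tautology.

neither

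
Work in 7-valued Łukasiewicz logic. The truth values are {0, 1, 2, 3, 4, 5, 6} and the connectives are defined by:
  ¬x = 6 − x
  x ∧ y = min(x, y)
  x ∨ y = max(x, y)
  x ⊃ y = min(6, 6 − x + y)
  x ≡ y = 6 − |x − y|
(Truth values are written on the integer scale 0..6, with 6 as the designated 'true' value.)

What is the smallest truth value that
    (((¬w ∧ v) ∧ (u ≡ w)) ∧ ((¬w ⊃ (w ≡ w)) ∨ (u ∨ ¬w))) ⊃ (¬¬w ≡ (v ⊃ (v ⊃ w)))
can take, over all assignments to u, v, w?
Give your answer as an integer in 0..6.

3

Take u = 0, v = 3, w = 0:
¬w = ¬0 = 6
¬w ∧ v = 6 ∧ 3 = 3
u ≡ w = 0 ≡ 0 = 6
(¬w ∧ v) ∧ (u ≡ w) = 3 ∧ 6 = 3
¬w = ¬0 = 6
w ≡ w = 0 ≡ 0 = 6
¬w ⊃ (w ≡ w) = 6 ⊃ 6 = 6
¬w = ¬0 = 6
u ∨ ¬w = 0 ∨ 6 = 6
(¬w ⊃ (w ≡ w)) ∨ (u ∨ ¬w) = 6 ∨ 6 = 6
((¬w ∧ v) ∧ (u ≡ w)) ∧ ((¬w ⊃ (w ≡ w)) ∨ (u ∨ ¬w)) = 3 ∧ 6 = 3
¬w = ¬0 = 6
¬¬w = ¬6 = 0
v ⊃ w = 3 ⊃ 0 = 3
v ⊃ (v ⊃ w) = 3 ⊃ 3 = 6
¬¬w ≡ (v ⊃ (v ⊃ w)) = 0 ≡ 6 = 0
(((¬w ∧ v) ∧ (u ≡ w)) ∧ ((¬w ⊃ (w ≡ w)) ∨ (u ∨ ¬w))) ⊃ (¬¬w ≡ (v ⊃ (v ⊃ w))) = 3 ⊃ 0 = 3
No assignment yields a value below 3, so this is the minimum.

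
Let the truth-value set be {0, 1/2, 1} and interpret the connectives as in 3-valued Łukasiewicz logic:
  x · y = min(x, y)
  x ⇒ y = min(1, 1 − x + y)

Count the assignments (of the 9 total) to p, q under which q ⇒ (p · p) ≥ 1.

p = 0, q = 0 ↦ 1  ≥
p = 0, q = 1/2 ↦ 1/2  <
p = 0, q = 1 ↦ 0  <
p = 1/2, q = 0 ↦ 1  ≥
p = 1/2, q = 1/2 ↦ 1  ≥
p = 1/2, q = 1 ↦ 1/2  <
p = 1, q = 0 ↦ 1  ≥
p = 1, q = 1/2 ↦ 1  ≥
p = 1, q = 1 ↦ 1  ≥
So 6 of the 9 assignments meet the threshold.

6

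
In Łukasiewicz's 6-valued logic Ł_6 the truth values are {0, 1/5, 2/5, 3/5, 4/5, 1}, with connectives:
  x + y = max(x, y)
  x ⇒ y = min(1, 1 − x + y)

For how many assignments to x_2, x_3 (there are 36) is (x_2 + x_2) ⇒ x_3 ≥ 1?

21

value 1: 21 assignments (counts)
value 4/5: 5 assignments
value 3/5: 4 assignments
value 2/5: 3 assignments
value 1/5: 2 assignments
value 0: 1 assignment
So 21 of the 36 assignments meet the threshold.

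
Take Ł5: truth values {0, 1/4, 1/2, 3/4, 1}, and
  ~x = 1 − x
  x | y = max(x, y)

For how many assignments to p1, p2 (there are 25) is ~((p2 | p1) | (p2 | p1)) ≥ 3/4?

value 1: 1 assignment (counts)
value 3/4: 3 assignments (counts)
value 1/2: 5 assignments
value 1/4: 7 assignments
value 0: 9 assignments
So 4 of the 25 assignments meet the threshold.

4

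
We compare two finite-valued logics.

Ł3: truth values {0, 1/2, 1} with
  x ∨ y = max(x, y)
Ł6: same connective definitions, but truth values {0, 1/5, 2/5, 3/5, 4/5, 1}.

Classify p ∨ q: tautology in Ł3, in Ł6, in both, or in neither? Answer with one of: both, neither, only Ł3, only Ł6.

neither

In Ł3: at p = 0, q = 0 the value is 0 — not a tautology.
In Ł6: at p = 0, q = 0 the value is 0 — not a tautology.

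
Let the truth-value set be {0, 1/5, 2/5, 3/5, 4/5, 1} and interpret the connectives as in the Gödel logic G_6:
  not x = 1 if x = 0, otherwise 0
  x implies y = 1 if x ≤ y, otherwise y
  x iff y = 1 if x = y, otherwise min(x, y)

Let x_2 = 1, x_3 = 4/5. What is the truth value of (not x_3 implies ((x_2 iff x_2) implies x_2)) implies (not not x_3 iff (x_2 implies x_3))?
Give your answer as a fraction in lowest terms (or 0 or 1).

4/5

not x_3 = not 4/5 = 0
x_2 iff x_2 = 1 iff 1 = 1
(x_2 iff x_2) implies x_2 = 1 implies 1 = 1
not x_3 implies ((x_2 iff x_2) implies x_2) = 0 implies 1 = 1
not x_3 = not 4/5 = 0
not not x_3 = not 0 = 1
x_2 implies x_3 = 1 implies 4/5 = 4/5
not not x_3 iff (x_2 implies x_3) = 1 iff 4/5 = 4/5
(not x_3 implies ((x_2 iff x_2) implies x_2)) implies (not not x_3 iff (x_2 implies x_3)) = 1 implies 4/5 = 4/5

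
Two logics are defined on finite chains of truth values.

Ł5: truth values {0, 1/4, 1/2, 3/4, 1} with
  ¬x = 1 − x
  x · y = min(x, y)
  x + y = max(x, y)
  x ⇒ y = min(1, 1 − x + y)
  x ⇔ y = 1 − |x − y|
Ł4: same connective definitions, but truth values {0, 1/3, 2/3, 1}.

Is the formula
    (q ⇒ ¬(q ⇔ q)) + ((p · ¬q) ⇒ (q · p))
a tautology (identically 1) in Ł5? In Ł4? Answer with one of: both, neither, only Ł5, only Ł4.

In Ł5: at p = 1/2, q = 1/4 the value is 3/4 — not a tautology.
In Ł4: at p = 2/3, q = 1/3 the value is 2/3 — not a tautology.

neither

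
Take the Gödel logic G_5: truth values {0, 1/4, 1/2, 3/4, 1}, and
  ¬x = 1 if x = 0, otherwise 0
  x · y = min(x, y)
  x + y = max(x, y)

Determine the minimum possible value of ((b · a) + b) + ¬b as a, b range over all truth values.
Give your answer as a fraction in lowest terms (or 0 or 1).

1/4

Take a = 0, b = 1/4:
b · a = 1/4 · 0 = 0
(b · a) + b = 0 + 1/4 = 1/4
¬b = ¬1/4 = 0
((b · a) + b) + ¬b = 1/4 + 0 = 1/4
No assignment yields a value below 1/4, so this is the minimum.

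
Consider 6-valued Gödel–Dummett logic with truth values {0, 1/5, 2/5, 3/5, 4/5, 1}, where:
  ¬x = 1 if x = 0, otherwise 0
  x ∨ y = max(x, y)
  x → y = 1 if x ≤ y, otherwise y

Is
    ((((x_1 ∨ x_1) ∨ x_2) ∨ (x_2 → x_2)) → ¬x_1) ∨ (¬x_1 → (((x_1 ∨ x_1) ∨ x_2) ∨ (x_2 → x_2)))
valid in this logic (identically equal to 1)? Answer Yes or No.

Yes

At x_1 = 1/5, x_2 = 1/5, for instance:
x_1 ∨ x_1 = 1/5 ∨ 1/5 = 1/5
(x_1 ∨ x_1) ∨ x_2 = 1/5 ∨ 1/5 = 1/5
x_2 → x_2 = 1/5 → 1/5 = 1
((x_1 ∨ x_1) ∨ x_2) ∨ (x_2 → x_2) = 1/5 ∨ 1 = 1
¬x_1 = ¬1/5 = 0
(((x_1 ∨ x_1) ∨ x_2) ∨ (x_2 → x_2)) → ¬x_1 = 1 → 0 = 0
¬x_1 → (((x_1 ∨ x_1) ∨ x_2) ∨ (x_2 → x_2)) = 0 → 1 = 1
((((x_1 ∨ x_1) ∨ x_2) ∨ (x_2 → x_2)) → ¬x_1) ∨ (¬x_1 → (((x_1 ∨ x_1) ∨ x_2) ∨ (x_2 → x_2))) = 0 ∨ 1 = 1
and checking the remaining 35 assignments likewise gives ≥ 1 in every case.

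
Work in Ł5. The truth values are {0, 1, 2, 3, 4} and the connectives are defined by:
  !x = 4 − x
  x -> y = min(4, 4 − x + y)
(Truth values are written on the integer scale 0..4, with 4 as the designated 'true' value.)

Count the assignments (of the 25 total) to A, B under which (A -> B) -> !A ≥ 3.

value 4: 9 assignments (counts)
value 3: 7 assignments (counts)
value 2: 5 assignments
value 1: 3 assignments
value 0: 1 assignment
So 16 of the 25 assignments meet the threshold.

16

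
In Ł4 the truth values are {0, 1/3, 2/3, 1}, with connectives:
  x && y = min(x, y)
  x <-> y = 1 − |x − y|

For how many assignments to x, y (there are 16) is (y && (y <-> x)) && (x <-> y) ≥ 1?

x = 0, y = 0 ↦ 0  <
x = 0, y = 1/3 ↦ 1/3  <
x = 0, y = 2/3 ↦ 1/3  <
x = 0, y = 1 ↦ 0  <
x = 1/3, y = 0 ↦ 0  <
x = 1/3, y = 1/3 ↦ 1/3  <
x = 1/3, y = 2/3 ↦ 2/3  <
x = 1/3, y = 1 ↦ 1/3  <
x = 2/3, y = 0 ↦ 0  <
x = 2/3, y = 1/3 ↦ 1/3  <
x = 2/3, y = 2/3 ↦ 2/3  <
x = 2/3, y = 1 ↦ 2/3  <
x = 1, y = 0 ↦ 0  <
x = 1, y = 1/3 ↦ 1/3  <
x = 1, y = 2/3 ↦ 2/3  <
x = 1, y = 1 ↦ 1  ≥
So 1 of the 16 assignments meets the threshold.

1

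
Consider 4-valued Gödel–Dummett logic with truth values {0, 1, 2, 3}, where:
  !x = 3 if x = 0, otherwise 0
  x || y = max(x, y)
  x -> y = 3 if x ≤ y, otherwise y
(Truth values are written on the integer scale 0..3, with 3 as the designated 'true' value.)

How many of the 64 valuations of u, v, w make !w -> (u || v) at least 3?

value 3: 55 assignments (counts)
value 2: 5 assignments
value 1: 3 assignments
value 0: 1 assignment
So 55 of the 64 assignments meet the threshold.

55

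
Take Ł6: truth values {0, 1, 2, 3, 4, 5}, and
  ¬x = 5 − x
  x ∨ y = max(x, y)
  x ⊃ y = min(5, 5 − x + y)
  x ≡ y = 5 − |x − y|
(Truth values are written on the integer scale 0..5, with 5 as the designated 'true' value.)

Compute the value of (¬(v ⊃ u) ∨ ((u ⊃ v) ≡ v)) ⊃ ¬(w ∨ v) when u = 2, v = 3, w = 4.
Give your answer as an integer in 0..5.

v ⊃ u = 3 ⊃ 2 = 4
¬(v ⊃ u) = ¬4 = 1
u ⊃ v = 2 ⊃ 3 = 5
(u ⊃ v) ≡ v = 5 ≡ 3 = 3
¬(v ⊃ u) ∨ ((u ⊃ v) ≡ v) = 1 ∨ 3 = 3
w ∨ v = 4 ∨ 3 = 4
¬(w ∨ v) = ¬4 = 1
(¬(v ⊃ u) ∨ ((u ⊃ v) ≡ v)) ⊃ ¬(w ∨ v) = 3 ⊃ 1 = 3

3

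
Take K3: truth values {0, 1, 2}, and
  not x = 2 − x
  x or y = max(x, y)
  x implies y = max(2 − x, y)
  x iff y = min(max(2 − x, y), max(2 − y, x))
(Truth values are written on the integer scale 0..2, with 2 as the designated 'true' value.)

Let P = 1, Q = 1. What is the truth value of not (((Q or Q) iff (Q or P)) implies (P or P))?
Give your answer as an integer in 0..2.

1

Q or Q = 1 or 1 = 1
Q or P = 1 or 1 = 1
(Q or Q) iff (Q or P) = 1 iff 1 = 1
P or P = 1 or 1 = 1
((Q or Q) iff (Q or P)) implies (P or P) = 1 implies 1 = 1
not (((Q or Q) iff (Q or P)) implies (P or P)) = not 1 = 1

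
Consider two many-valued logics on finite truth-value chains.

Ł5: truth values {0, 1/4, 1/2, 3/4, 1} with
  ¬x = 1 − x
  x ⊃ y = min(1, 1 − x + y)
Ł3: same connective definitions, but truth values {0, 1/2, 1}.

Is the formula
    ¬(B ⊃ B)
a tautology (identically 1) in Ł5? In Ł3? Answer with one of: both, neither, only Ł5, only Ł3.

In Ł5: at B = 0 the value is 0 — not a tautology.
In Ł3: at B = 0 the value is 0 — not a tautology.

neither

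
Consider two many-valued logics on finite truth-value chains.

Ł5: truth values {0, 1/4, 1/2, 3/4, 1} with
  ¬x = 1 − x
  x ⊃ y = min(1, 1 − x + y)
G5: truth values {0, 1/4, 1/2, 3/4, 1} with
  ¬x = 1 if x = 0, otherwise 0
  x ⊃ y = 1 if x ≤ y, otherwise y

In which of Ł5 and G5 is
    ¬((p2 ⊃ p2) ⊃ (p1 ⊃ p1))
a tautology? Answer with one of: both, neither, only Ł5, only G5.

neither

In Ł5: at p1 = 0, p2 = 0 the value is 0 — not a tautology.
In G5: at p1 = 0, p2 = 0 the value is 0 — not a tautology.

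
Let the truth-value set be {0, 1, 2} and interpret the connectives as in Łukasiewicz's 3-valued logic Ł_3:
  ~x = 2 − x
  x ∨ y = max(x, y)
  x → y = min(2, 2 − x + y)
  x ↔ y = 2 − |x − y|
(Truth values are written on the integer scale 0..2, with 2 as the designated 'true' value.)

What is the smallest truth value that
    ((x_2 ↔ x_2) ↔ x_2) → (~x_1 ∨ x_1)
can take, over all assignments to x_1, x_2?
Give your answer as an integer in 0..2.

Take x_1 = 1, x_2 = 2:
x_2 ↔ x_2 = 2 ↔ 2 = 2
(x_2 ↔ x_2) ↔ x_2 = 2 ↔ 2 = 2
~x_1 = ~1 = 1
~x_1 ∨ x_1 = 1 ∨ 1 = 1
((x_2 ↔ x_2) ↔ x_2) → (~x_1 ∨ x_1) = 2 → 1 = 1
No assignment yields a value below 1, so this is the minimum.

1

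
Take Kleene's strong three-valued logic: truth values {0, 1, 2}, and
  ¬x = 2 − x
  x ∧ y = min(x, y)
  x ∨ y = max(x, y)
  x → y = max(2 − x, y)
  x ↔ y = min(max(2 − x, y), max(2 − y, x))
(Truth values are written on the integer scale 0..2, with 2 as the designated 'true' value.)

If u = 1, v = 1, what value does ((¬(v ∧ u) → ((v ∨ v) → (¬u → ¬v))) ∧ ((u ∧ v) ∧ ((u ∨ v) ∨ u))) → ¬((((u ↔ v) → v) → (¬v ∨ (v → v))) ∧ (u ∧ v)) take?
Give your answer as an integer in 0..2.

1

v ∧ u = 1 ∧ 1 = 1
¬(v ∧ u) = ¬1 = 1
v ∨ v = 1 ∨ 1 = 1
¬u = ¬1 = 1
¬v = ¬1 = 1
¬u → ¬v = 1 → 1 = 1
(v ∨ v) → (¬u → ¬v) = 1 → 1 = 1
¬(v ∧ u) → ((v ∨ v) → (¬u → ¬v)) = 1 → 1 = 1
u ∧ v = 1 ∧ 1 = 1
u ∨ v = 1 ∨ 1 = 1
(u ∨ v) ∨ u = 1 ∨ 1 = 1
(u ∧ v) ∧ ((u ∨ v) ∨ u) = 1 ∧ 1 = 1
(¬(v ∧ u) → ((v ∨ v) → (¬u → ¬v))) ∧ ((u ∧ v) ∧ ((u ∨ v) ∨ u)) = 1 ∧ 1 = 1
u ↔ v = 1 ↔ 1 = 1
(u ↔ v) → v = 1 → 1 = 1
¬v = ¬1 = 1
v → v = 1 → 1 = 1
¬v ∨ (v → v) = 1 ∨ 1 = 1
((u ↔ v) → v) → (¬v ∨ (v → v)) = 1 → 1 = 1
u ∧ v = 1 ∧ 1 = 1
(((u ↔ v) → v) → (¬v ∨ (v → v))) ∧ (u ∧ v) = 1 ∧ 1 = 1
¬((((u ↔ v) → v) → (¬v ∨ (v → v))) ∧ (u ∧ v)) = ¬1 = 1
((¬(v ∧ u) → ((v ∨ v) → (¬u → ¬v))) ∧ ((u ∧ v) ∧ ((u ∨ v) ∨ u))) → ¬((((u ↔ v) → v) → (¬v ∨ (v → v))) ∧ (u ∧ v)) = 1 → 1 = 1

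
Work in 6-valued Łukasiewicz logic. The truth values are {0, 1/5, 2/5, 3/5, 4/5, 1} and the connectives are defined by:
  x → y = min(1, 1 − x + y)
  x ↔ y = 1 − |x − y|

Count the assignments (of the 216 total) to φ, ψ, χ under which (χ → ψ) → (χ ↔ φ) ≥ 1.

84

value 1: 84 assignments (counts)
value 4/5: 49 assignments
value 3/5: 36 assignments
value 2/5: 25 assignments
value 1/5: 15 assignments
value 0: 7 assignments
So 84 of the 216 assignments meet the threshold.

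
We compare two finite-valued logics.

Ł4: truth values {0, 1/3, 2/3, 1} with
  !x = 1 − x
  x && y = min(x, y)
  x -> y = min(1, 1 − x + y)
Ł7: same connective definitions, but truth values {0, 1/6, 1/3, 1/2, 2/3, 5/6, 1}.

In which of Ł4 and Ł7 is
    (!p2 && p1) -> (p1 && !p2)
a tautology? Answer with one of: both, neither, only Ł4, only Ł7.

In Ł4: every assignment gives 1 — tautology.
In Ł7: every assignment gives 1 — tautology.

both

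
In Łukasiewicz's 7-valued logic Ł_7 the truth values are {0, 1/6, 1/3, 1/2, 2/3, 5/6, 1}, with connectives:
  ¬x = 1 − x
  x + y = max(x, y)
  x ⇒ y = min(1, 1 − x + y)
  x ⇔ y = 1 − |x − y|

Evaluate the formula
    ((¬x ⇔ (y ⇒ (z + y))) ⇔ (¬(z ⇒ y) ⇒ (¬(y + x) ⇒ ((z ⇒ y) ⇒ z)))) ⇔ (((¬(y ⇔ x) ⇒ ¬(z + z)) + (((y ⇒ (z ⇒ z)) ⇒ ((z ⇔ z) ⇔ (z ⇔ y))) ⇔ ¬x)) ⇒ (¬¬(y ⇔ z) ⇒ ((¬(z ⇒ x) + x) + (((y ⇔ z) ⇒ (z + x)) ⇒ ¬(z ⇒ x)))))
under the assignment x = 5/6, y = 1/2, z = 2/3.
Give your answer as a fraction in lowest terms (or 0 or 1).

¬x = ¬5/6 = 1/6
z + y = 2/3 + 1/2 = 2/3
y ⇒ (z + y) = 1/2 ⇒ 2/3 = 1
¬x ⇔ (y ⇒ (z + y)) = 1/6 ⇔ 1 = 1/6
z ⇒ y = 2/3 ⇒ 1/2 = 5/6
¬(z ⇒ y) = ¬5/6 = 1/6
y + x = 1/2 + 5/6 = 5/6
¬(y + x) = ¬5/6 = 1/6
z ⇒ y = 2/3 ⇒ 1/2 = 5/6
(z ⇒ y) ⇒ z = 5/6 ⇒ 2/3 = 5/6
¬(y + x) ⇒ ((z ⇒ y) ⇒ z) = 1/6 ⇒ 5/6 = 1
¬(z ⇒ y) ⇒ (¬(y + x) ⇒ ((z ⇒ y) ⇒ z)) = 1/6 ⇒ 1 = 1
(¬x ⇔ (y ⇒ (z + y))) ⇔ (¬(z ⇒ y) ⇒ (¬(y + x) ⇒ ((z ⇒ y) ⇒ z))) = 1/6 ⇔ 1 = 1/6
y ⇔ x = 1/2 ⇔ 5/6 = 2/3
¬(y ⇔ x) = ¬2/3 = 1/3
z + z = 2/3 + 2/3 = 2/3
¬(z + z) = ¬2/3 = 1/3
¬(y ⇔ x) ⇒ ¬(z + z) = 1/3 ⇒ 1/3 = 1
z ⇒ z = 2/3 ⇒ 2/3 = 1
y ⇒ (z ⇒ z) = 1/2 ⇒ 1 = 1
z ⇔ z = 2/3 ⇔ 2/3 = 1
z ⇔ y = 2/3 ⇔ 1/2 = 5/6
(z ⇔ z) ⇔ (z ⇔ y) = 1 ⇔ 5/6 = 5/6
(y ⇒ (z ⇒ z)) ⇒ ((z ⇔ z) ⇔ (z ⇔ y)) = 1 ⇒ 5/6 = 5/6
¬x = ¬5/6 = 1/6
((y ⇒ (z ⇒ z)) ⇒ ((z ⇔ z) ⇔ (z ⇔ y))) ⇔ ¬x = 5/6 ⇔ 1/6 = 1/3
(¬(y ⇔ x) ⇒ ¬(z + z)) + (((y ⇒ (z ⇒ z)) ⇒ ((z ⇔ z) ⇔ (z ⇔ y))) ⇔ ¬x) = 1 + 1/3 = 1
y ⇔ z = 1/2 ⇔ 2/3 = 5/6
¬(y ⇔ z) = ¬5/6 = 1/6
¬¬(y ⇔ z) = ¬1/6 = 5/6
z ⇒ x = 2/3 ⇒ 5/6 = 1
¬(z ⇒ x) = ¬1 = 0
¬(z ⇒ x) + x = 0 + 5/6 = 5/6
y ⇔ z = 1/2 ⇔ 2/3 = 5/6
z + x = 2/3 + 5/6 = 5/6
(y ⇔ z) ⇒ (z + x) = 5/6 ⇒ 5/6 = 1
z ⇒ x = 2/3 ⇒ 5/6 = 1
¬(z ⇒ x) = ¬1 = 0
((y ⇔ z) ⇒ (z + x)) ⇒ ¬(z ⇒ x) = 1 ⇒ 0 = 0
(¬(z ⇒ x) + x) + (((y ⇔ z) ⇒ (z + x)) ⇒ ¬(z ⇒ x)) = 5/6 + 0 = 5/6
¬¬(y ⇔ z) ⇒ ((¬(z ⇒ x) + x) + (((y ⇔ z) ⇒ (z + x)) ⇒ ¬(z ⇒ x))) = 5/6 ⇒ 5/6 = 1
((¬(y ⇔ x) ⇒ ¬(z + z)) + (((y ⇒ (z ⇒ z)) ⇒ ((z ⇔ z) ⇔ (z ⇔ y))) ⇔ ¬x)) ⇒ (¬¬(y ⇔ z) ⇒ ((¬(z ⇒ x) + x) + (((y ⇔ z) ⇒ (z + x)) ⇒ ¬(z ⇒ x)))) = 1 ⇒ 1 = 1
((¬x ⇔ (y ⇒ (z + y))) ⇔ (¬(z ⇒ y) ⇒ (¬(y + x) ⇒ ((z ⇒ y) ⇒ z)))) ⇔ (((¬(y ⇔ x) ⇒ ¬(z + z)) + (((y ⇒ (z ⇒ z)) ⇒ ((z ⇔ z) ⇔ (z ⇔ y))) ⇔ ¬x)) ⇒ (¬¬(y ⇔ z) ⇒ ((¬(z ⇒ x) + x) + (((y ⇔ z) ⇒ (z + x)) ⇒ ¬(z ⇒ x))))) = 1/6 ⇔ 1 = 1/6

1/6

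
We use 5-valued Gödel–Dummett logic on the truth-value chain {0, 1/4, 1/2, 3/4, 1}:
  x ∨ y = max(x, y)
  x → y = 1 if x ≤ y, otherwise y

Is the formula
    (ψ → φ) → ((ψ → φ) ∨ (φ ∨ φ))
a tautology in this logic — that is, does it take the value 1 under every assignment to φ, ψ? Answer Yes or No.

At φ = 1, ψ = 1/2, for instance:
ψ → φ = 1/2 → 1 = 1
φ ∨ φ = 1 ∨ 1 = 1
(ψ → φ) ∨ (φ ∨ φ) = 1 ∨ 1 = 1
(ψ → φ) → ((ψ → φ) ∨ (φ ∨ φ)) = 1 → 1 = 1
and checking the remaining 24 assignments likewise gives ≥ 1 in every case.

Yes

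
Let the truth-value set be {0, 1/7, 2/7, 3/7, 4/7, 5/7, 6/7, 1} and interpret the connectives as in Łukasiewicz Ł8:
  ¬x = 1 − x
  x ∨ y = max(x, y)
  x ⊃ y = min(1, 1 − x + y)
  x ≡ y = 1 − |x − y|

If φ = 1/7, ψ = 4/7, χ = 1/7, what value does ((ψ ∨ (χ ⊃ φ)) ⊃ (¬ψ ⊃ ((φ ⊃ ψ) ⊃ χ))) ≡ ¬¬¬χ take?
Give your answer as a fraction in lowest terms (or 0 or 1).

6/7

χ ⊃ φ = 1/7 ⊃ 1/7 = 1
ψ ∨ (χ ⊃ φ) = 4/7 ∨ 1 = 1
¬ψ = ¬4/7 = 3/7
φ ⊃ ψ = 1/7 ⊃ 4/7 = 1
(φ ⊃ ψ) ⊃ χ = 1 ⊃ 1/7 = 1/7
¬ψ ⊃ ((φ ⊃ ψ) ⊃ χ) = 3/7 ⊃ 1/7 = 5/7
(ψ ∨ (χ ⊃ φ)) ⊃ (¬ψ ⊃ ((φ ⊃ ψ) ⊃ χ)) = 1 ⊃ 5/7 = 5/7
¬χ = ¬1/7 = 6/7
¬¬χ = ¬6/7 = 1/7
¬¬¬χ = ¬1/7 = 6/7
((ψ ∨ (χ ⊃ φ)) ⊃ (¬ψ ⊃ ((φ ⊃ ψ) ⊃ χ))) ≡ ¬¬¬χ = 5/7 ≡ 6/7 = 6/7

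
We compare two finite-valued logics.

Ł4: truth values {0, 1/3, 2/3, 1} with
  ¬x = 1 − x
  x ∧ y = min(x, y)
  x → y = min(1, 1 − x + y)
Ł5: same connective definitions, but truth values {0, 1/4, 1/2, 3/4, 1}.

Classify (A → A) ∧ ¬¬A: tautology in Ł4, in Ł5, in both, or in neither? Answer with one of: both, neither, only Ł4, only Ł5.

In Ł4: at A = 0 the value is 0 — not a tautology.
In Ł5: at A = 0 the value is 0 — not a tautology.

neither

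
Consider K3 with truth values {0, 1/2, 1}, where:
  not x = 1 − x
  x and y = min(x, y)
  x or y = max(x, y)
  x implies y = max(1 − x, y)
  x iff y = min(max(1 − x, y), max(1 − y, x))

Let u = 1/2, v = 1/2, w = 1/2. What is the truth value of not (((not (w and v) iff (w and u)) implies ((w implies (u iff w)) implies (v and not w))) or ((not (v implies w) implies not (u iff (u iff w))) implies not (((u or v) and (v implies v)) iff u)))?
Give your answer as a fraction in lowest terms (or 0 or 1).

1/2

w and v = 1/2 and 1/2 = 1/2
not (w and v) = not 1/2 = 1/2
w and u = 1/2 and 1/2 = 1/2
not (w and v) iff (w and u) = 1/2 iff 1/2 = 1/2
u iff w = 1/2 iff 1/2 = 1/2
w implies (u iff w) = 1/2 implies 1/2 = 1/2
not w = not 1/2 = 1/2
v and not w = 1/2 and 1/2 = 1/2
(w implies (u iff w)) implies (v and not w) = 1/2 implies 1/2 = 1/2
(not (w and v) iff (w and u)) implies ((w implies (u iff w)) implies (v and not w)) = 1/2 implies 1/2 = 1/2
v implies w = 1/2 implies 1/2 = 1/2
not (v implies w) = not 1/2 = 1/2
u iff w = 1/2 iff 1/2 = 1/2
u iff (u iff w) = 1/2 iff 1/2 = 1/2
not (u iff (u iff w)) = not 1/2 = 1/2
not (v implies w) implies not (u iff (u iff w)) = 1/2 implies 1/2 = 1/2
u or v = 1/2 or 1/2 = 1/2
v implies v = 1/2 implies 1/2 = 1/2
(u or v) and (v implies v) = 1/2 and 1/2 = 1/2
((u or v) and (v implies v)) iff u = 1/2 iff 1/2 = 1/2
not (((u or v) and (v implies v)) iff u) = not 1/2 = 1/2
(not (v implies w) implies not (u iff (u iff w))) implies not (((u or v) and (v implies v)) iff u) = 1/2 implies 1/2 = 1/2
((not (w and v) iff (w and u)) implies ((w implies (u iff w)) implies (v and not w))) or ((not (v implies w) implies not (u iff (u iff w))) implies not (((u or v) and (v implies v)) iff u)) = 1/2 or 1/2 = 1/2
not (((not (w and v) iff (w and u)) implies ((w implies (u iff w)) implies (v and not w))) or ((not (v implies w) implies not (u iff (u iff w))) implies not (((u or v) and (v implies v)) iff u))) = not 1/2 = 1/2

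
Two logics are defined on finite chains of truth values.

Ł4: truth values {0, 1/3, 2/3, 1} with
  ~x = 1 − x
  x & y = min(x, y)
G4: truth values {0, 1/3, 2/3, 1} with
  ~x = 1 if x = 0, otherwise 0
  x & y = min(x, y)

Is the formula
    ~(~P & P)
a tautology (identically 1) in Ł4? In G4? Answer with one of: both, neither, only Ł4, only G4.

In Ł4: at P = 1/3 the value is 2/3 — not a tautology.
In G4: every assignment gives 1 — tautology.

only G4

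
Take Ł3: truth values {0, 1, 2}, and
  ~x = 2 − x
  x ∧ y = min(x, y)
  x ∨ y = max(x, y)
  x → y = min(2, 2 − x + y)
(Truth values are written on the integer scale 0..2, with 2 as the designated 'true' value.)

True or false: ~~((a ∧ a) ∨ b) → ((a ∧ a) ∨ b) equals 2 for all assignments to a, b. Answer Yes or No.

a = 0, b = 0 ↦ 2
a = 0, b = 1 ↦ 2
a = 0, b = 2 ↦ 2
a = 1, b = 0 ↦ 2
a = 1, b = 1 ↦ 2
a = 1, b = 2 ↦ 2
a = 2, b = 0 ↦ 2
a = 2, b = 1 ↦ 2
a = 2, b = 2 ↦ 2
Every assignment gives a value ≥ 2.

Yes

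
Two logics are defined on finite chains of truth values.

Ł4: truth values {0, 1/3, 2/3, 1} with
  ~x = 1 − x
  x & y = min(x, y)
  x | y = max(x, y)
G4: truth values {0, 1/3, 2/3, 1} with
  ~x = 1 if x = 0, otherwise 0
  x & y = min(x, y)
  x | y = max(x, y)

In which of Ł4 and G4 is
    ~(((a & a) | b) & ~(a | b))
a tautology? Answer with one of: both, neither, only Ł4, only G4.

In Ł4: at a = 0, b = 1/3 the value is 2/3 — not a tautology.
In G4: every assignment gives 1 — tautology.

only G4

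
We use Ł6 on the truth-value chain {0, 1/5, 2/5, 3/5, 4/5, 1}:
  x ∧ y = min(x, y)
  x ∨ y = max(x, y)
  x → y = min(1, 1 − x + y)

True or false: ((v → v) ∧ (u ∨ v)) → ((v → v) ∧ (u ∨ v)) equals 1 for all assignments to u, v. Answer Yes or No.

Yes

At u = 4/5, v = 3/5, for instance:
v → v = 3/5 → 3/5 = 1
u ∨ v = 4/5 ∨ 3/5 = 4/5
(v → v) ∧ (u ∨ v) = 1 ∧ 4/5 = 4/5
((v → v) ∧ (u ∨ v)) → ((v → v) ∧ (u ∨ v)) = 4/5 → 4/5 = 1
and checking the remaining 35 assignments likewise gives ≥ 1 in every case.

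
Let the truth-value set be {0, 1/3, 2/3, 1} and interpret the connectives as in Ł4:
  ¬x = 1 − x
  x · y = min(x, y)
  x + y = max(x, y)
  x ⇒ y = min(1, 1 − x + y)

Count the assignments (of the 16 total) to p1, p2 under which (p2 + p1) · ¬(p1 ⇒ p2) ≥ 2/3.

p1 = 0, p2 = 0 ↦ 0  <
p1 = 0, p2 = 1/3 ↦ 0  <
p1 = 0, p2 = 2/3 ↦ 0  <
p1 = 0, p2 = 1 ↦ 0  <
p1 = 1/3, p2 = 0 ↦ 1/3  <
p1 = 1/3, p2 = 1/3 ↦ 0  <
p1 = 1/3, p2 = 2/3 ↦ 0  <
p1 = 1/3, p2 = 1 ↦ 0  <
p1 = 2/3, p2 = 0 ↦ 2/3  ≥
p1 = 2/3, p2 = 1/3 ↦ 1/3  <
p1 = 2/3, p2 = 2/3 ↦ 0  <
p1 = 2/3, p2 = 1 ↦ 0  <
p1 = 1, p2 = 0 ↦ 1  ≥
p1 = 1, p2 = 1/3 ↦ 2/3  ≥
p1 = 1, p2 = 2/3 ↦ 1/3  <
p1 = 1, p2 = 1 ↦ 0  <
So 3 of the 16 assignments meet the threshold.

3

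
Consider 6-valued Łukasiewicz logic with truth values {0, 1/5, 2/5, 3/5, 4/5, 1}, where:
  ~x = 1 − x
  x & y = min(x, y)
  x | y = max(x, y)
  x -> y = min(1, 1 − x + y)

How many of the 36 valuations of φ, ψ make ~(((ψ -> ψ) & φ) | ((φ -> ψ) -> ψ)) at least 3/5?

value 1: 1 assignment (counts)
value 4/5: 3 assignments (counts)
value 3/5: 5 assignments (counts)
value 2/5: 7 assignments
value 1/5: 9 assignments
value 0: 11 assignments
So 9 of the 36 assignments meet the threshold.

9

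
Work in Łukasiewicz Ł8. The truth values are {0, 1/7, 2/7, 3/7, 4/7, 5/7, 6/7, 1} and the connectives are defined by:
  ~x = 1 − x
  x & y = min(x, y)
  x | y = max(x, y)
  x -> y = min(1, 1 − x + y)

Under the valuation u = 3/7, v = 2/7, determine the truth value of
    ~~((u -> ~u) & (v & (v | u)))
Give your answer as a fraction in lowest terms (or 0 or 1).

~u = ~3/7 = 4/7
u -> ~u = 3/7 -> 4/7 = 1
v | u = 2/7 | 3/7 = 3/7
v & (v | u) = 2/7 & 3/7 = 2/7
(u -> ~u) & (v & (v | u)) = 1 & 2/7 = 2/7
~((u -> ~u) & (v & (v | u))) = ~2/7 = 5/7
~~((u -> ~u) & (v & (v | u))) = ~5/7 = 2/7

2/7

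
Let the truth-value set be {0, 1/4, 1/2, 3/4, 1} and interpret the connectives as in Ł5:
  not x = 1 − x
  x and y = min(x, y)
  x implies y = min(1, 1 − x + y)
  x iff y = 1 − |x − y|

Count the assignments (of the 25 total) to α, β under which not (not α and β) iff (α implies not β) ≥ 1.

value 1: 7 assignments (counts)
value 3/4: 7 assignments
value 1/2: 6 assignments
value 1/4: 3 assignments
value 0: 2 assignments
So 7 of the 25 assignments meet the threshold.

7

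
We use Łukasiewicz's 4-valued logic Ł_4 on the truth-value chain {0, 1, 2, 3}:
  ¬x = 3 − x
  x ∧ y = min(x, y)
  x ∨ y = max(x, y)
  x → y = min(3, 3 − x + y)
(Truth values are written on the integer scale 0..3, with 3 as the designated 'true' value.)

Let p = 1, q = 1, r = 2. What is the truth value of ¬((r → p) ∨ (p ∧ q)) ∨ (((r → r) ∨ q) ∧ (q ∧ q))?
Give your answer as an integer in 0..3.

r → p = 2 → 1 = 2
p ∧ q = 1 ∧ 1 = 1
(r → p) ∨ (p ∧ q) = 2 ∨ 1 = 2
¬((r → p) ∨ (p ∧ q)) = ¬2 = 1
r → r = 2 → 2 = 3
(r → r) ∨ q = 3 ∨ 1 = 3
q ∧ q = 1 ∧ 1 = 1
((r → r) ∨ q) ∧ (q ∧ q) = 3 ∧ 1 = 1
¬((r → p) ∨ (p ∧ q)) ∨ (((r → r) ∨ q) ∧ (q ∧ q)) = 1 ∨ 1 = 1

1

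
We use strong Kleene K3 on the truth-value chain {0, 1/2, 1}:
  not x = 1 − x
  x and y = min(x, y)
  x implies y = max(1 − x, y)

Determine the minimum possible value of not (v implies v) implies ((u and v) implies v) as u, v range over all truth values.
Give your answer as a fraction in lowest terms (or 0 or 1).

1/2

Take u = 1/2, v = 1/2:
v implies v = 1/2 implies 1/2 = 1/2
not (v implies v) = not 1/2 = 1/2
u and v = 1/2 and 1/2 = 1/2
(u and v) implies v = 1/2 implies 1/2 = 1/2
not (v implies v) implies ((u and v) implies v) = 1/2 implies 1/2 = 1/2
No assignment yields a value below 1/2, so this is the minimum.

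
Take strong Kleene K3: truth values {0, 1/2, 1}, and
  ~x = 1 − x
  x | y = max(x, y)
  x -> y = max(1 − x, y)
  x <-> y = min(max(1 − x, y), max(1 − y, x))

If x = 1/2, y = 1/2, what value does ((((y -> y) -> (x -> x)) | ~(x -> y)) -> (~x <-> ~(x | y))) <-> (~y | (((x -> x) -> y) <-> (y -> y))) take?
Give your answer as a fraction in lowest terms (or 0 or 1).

1/2

y -> y = 1/2 -> 1/2 = 1/2
x -> x = 1/2 -> 1/2 = 1/2
(y -> y) -> (x -> x) = 1/2 -> 1/2 = 1/2
x -> y = 1/2 -> 1/2 = 1/2
~(x -> y) = ~1/2 = 1/2
((y -> y) -> (x -> x)) | ~(x -> y) = 1/2 | 1/2 = 1/2
~x = ~1/2 = 1/2
x | y = 1/2 | 1/2 = 1/2
~(x | y) = ~1/2 = 1/2
~x <-> ~(x | y) = 1/2 <-> 1/2 = 1/2
(((y -> y) -> (x -> x)) | ~(x -> y)) -> (~x <-> ~(x | y)) = 1/2 -> 1/2 = 1/2
~y = ~1/2 = 1/2
x -> x = 1/2 -> 1/2 = 1/2
(x -> x) -> y = 1/2 -> 1/2 = 1/2
y -> y = 1/2 -> 1/2 = 1/2
((x -> x) -> y) <-> (y -> y) = 1/2 <-> 1/2 = 1/2
~y | (((x -> x) -> y) <-> (y -> y)) = 1/2 | 1/2 = 1/2
((((y -> y) -> (x -> x)) | ~(x -> y)) -> (~x <-> ~(x | y))) <-> (~y | (((x -> x) -> y) <-> (y -> y))) = 1/2 <-> 1/2 = 1/2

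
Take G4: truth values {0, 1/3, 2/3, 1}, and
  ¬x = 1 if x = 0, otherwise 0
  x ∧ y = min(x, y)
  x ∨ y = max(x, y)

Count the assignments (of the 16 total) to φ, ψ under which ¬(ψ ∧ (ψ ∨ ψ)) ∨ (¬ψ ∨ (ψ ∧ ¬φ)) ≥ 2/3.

6

φ = 0, ψ = 0 ↦ 1  ≥
φ = 0, ψ = 1/3 ↦ 1/3  <
φ = 0, ψ = 2/3 ↦ 2/3  ≥
φ = 0, ψ = 1 ↦ 1  ≥
φ = 1/3, ψ = 0 ↦ 1  ≥
φ = 1/3, ψ = 1/3 ↦ 0  <
φ = 1/3, ψ = 2/3 ↦ 0  <
φ = 1/3, ψ = 1 ↦ 0  <
φ = 2/3, ψ = 0 ↦ 1  ≥
φ = 2/3, ψ = 1/3 ↦ 0  <
φ = 2/3, ψ = 2/3 ↦ 0  <
φ = 2/3, ψ = 1 ↦ 0  <
φ = 1, ψ = 0 ↦ 1  ≥
φ = 1, ψ = 1/3 ↦ 0  <
φ = 1, ψ = 2/3 ↦ 0  <
φ = 1, ψ = 1 ↦ 0  <
So 6 of the 16 assignments meet the threshold.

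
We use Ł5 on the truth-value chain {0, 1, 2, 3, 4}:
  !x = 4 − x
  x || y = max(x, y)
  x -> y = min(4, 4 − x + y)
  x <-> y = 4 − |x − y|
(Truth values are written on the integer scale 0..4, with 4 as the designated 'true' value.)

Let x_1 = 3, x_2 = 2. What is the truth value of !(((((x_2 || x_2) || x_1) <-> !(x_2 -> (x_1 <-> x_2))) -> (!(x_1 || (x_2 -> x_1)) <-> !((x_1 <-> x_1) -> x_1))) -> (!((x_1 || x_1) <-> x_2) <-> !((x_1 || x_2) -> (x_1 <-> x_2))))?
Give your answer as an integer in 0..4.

x_2 || x_2 = 2 || 2 = 2
(x_2 || x_2) || x_1 = 2 || 3 = 3
x_1 <-> x_2 = 3 <-> 2 = 3
x_2 -> (x_1 <-> x_2) = 2 -> 3 = 4
!(x_2 -> (x_1 <-> x_2)) = !4 = 0
((x_2 || x_2) || x_1) <-> !(x_2 -> (x_1 <-> x_2)) = 3 <-> 0 = 1
x_2 -> x_1 = 2 -> 3 = 4
x_1 || (x_2 -> x_1) = 3 || 4 = 4
!(x_1 || (x_2 -> x_1)) = !4 = 0
x_1 <-> x_1 = 3 <-> 3 = 4
(x_1 <-> x_1) -> x_1 = 4 -> 3 = 3
!((x_1 <-> x_1) -> x_1) = !3 = 1
!(x_1 || (x_2 -> x_1)) <-> !((x_1 <-> x_1) -> x_1) = 0 <-> 1 = 3
(((x_2 || x_2) || x_1) <-> !(x_2 -> (x_1 <-> x_2))) -> (!(x_1 || (x_2 -> x_1)) <-> !((x_1 <-> x_1) -> x_1)) = 1 -> 3 = 4
x_1 || x_1 = 3 || 3 = 3
(x_1 || x_1) <-> x_2 = 3 <-> 2 = 3
!((x_1 || x_1) <-> x_2) = !3 = 1
x_1 || x_2 = 3 || 2 = 3
x_1 <-> x_2 = 3 <-> 2 = 3
(x_1 || x_2) -> (x_1 <-> x_2) = 3 -> 3 = 4
!((x_1 || x_2) -> (x_1 <-> x_2)) = !4 = 0
!((x_1 || x_1) <-> x_2) <-> !((x_1 || x_2) -> (x_1 <-> x_2)) = 1 <-> 0 = 3
((((x_2 || x_2) || x_1) <-> !(x_2 -> (x_1 <-> x_2))) -> (!(x_1 || (x_2 -> x_1)) <-> !((x_1 <-> x_1) -> x_1))) -> (!((x_1 || x_1) <-> x_2) <-> !((x_1 || x_2) -> (x_1 <-> x_2))) = 4 -> 3 = 3
!(((((x_2 || x_2) || x_1) <-> !(x_2 -> (x_1 <-> x_2))) -> (!(x_1 || (x_2 -> x_1)) <-> !((x_1 <-> x_1) -> x_1))) -> (!((x_1 || x_1) <-> x_2) <-> !((x_1 || x_2) -> (x_1 <-> x_2)))) = !3 = 1

1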